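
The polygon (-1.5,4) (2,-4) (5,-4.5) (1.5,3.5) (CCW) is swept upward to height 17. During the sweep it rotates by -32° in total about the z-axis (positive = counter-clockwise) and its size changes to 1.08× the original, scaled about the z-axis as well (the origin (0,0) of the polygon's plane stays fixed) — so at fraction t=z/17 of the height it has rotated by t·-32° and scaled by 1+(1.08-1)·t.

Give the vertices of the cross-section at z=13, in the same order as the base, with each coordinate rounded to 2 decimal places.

t = z/height = 13/17 = 0.764706
s = 1 + (scale-1)·z/height = 1 + (1.08-1)·13/17 = 1.061176
θ = twist·z/height = -32°·13/17 = -24.4706° = -0.427092 rad
cos θ = 0.910174, sin θ = -0.414226 (intermediates below are computed at full precision and shown rounded to 5 d.p.)
v1: (-1.5,4) → rotate → (0.29164,4.26204) → ×s → (0.30948,4.52277) → (0.31,4.52)
v2: (2,-4) → rotate → (0.16344,-4.46915) → ×s → (0.17344,-4.74255) → (0.17,-4.74)
v3: (5,-4.5) → rotate → (2.68685,-6.16691) → ×s → (2.85122,-6.54418) → (2.85,-6.54)
v4: (1.5,3.5) → rotate → (2.81505,2.56427) → ×s → (2.98727,2.72114) → (2.99,2.72)

Cross-section at z=13: (0.31,4.52) (0.17,-4.74) (2.85,-6.54) (2.99,2.72)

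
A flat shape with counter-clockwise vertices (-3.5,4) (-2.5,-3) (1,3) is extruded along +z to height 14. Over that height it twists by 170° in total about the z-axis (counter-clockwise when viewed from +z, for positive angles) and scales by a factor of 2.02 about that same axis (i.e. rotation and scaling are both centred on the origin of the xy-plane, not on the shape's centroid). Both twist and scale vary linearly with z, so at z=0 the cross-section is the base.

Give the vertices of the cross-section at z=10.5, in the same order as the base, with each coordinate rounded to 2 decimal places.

t = z/height = 10.5/14 = 0.75
s = 1 + (scale-1)·z/height = 1 + (2.02-1)·10.5/14 = 1.765000
θ = twist·z/height = 170°·10.5/14 = 127.5000° = 2.225295 rad
cos θ = -0.608761, sin θ = 0.793353 (intermediates below are computed at full precision and shown rounded to 5 d.p.)
v1: (-3.5,4) → rotate → (-1.04275,-5.21178) → ×s → (-1.84045,-9.19880) → (-1.84,-9.20)
v2: (-2.5,-3) → rotate → (3.90196,-0.15710) → ×s → (6.88697,-0.27728) → (6.89,-0.28)
v3: (1,3) → rotate → (-2.98882,-1.03293) → ×s → (-5.27527,-1.82312) → (-5.28,-1.82)

Cross-section at z=10.5: (-1.84,-9.20) (6.89,-0.28) (-5.28,-1.82)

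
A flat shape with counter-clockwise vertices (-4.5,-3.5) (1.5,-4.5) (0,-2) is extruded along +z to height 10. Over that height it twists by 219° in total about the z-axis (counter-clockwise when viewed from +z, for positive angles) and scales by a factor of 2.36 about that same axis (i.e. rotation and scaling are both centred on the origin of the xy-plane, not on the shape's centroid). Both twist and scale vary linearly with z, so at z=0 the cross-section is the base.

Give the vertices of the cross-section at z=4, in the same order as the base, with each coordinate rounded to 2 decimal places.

t = z/height = 4/10 = 0.4
s = 1 + (scale-1)·z/height = 1 + (2.36-1)·4/10 = 1.544000
θ = twist·z/height = 219°·4/10 = 87.6000° = 1.528908 rad
cos θ = 0.041876, sin θ = 0.999123 (intermediates below are computed at full precision and shown rounded to 5 d.p.)
v1: (-4.5,-3.5) → rotate → (3.30849,-4.64262) → ×s → (5.10831,-7.16820) → (5.11,-7.17)
v2: (1.5,-4.5) → rotate → (4.55887,1.31024) → ×s → (7.03889,2.02302) → (7.04,2.02)
v3: (0,-2) → rotate → (1.99825,-0.08375) → ×s → (3.08529,-0.12931) → (3.09,-0.13)

Cross-section at z=4: (5.11,-7.17) (7.04,2.02) (3.09,-0.13)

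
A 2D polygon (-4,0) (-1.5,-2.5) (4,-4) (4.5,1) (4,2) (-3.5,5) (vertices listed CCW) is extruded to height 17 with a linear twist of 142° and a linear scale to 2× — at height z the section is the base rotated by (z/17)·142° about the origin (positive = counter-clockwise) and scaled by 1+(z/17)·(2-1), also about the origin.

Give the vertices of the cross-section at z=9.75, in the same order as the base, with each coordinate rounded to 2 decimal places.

t = z/height = 9.75/17 = 0.573529
s = 1 + (scale-1)·z/height = 1 + (2-1)·9.75/17 = 1.573529
θ = twist·z/height = 142°·9.75/17 = 81.4412° = 1.421417 rad
cos θ = 0.148825, sin θ = 0.988864 (intermediates below are computed at full precision and shown rounded to 5 d.p.)
v1: (-4,0) → rotate → (-0.59530,-3.95545) → ×s → (-0.93672,-6.22402) → (-0.94,-6.22)
v2: (-1.5,-2.5) → rotate → (2.24892,-1.85536) → ×s → (3.53874,-2.91946) → (3.54,-2.92)
v3: (4,-4) → rotate → (4.55075,3.36016) → ×s → (7.16074,5.28730) → (7.16,5.29)
v4: (4.5,1) → rotate → (-0.31915,4.59871) → ×s → (-0.50220,7.23621) → (-0.50,7.24)
v5: (4,2) → rotate → (-1.38243,4.25310) → ×s → (-2.17529,6.69238) → (-2.18,6.69)
v6: (-3.5,5) → rotate → (-5.46520,-2.71690) → ×s → (-8.59966,-4.27512) → (-8.60,-4.28)

Cross-section at z=9.75: (-0.94,-6.22) (3.54,-2.92) (7.16,5.29) (-0.50,7.24) (-2.18,6.69) (-8.60,-4.28)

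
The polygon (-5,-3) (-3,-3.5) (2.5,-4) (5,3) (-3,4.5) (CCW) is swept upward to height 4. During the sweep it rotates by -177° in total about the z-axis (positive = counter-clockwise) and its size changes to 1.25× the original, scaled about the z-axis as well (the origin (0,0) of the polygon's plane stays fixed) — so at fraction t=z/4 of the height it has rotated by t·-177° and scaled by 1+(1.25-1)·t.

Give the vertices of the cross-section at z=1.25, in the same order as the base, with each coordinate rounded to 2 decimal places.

Cross-section at z=1.25: (-5.73,2.59) (-4.94,0.51) (-2.01,-4.67) (5.73,-2.59) (2.15,5.42)

t = z/height = 1.25/4 = 0.3125
s = 1 + (scale-1)·z/height = 1 + (1.25-1)·1.25/4 = 1.078125
θ = twist·z/height = -177°·1.25/4 = -55.3125° = -0.965385 rad
cos θ = 0.569100, sin θ = -0.822268 (intermediates below are computed at full precision and shown rounded to 5 d.p.)
v1: (-5,-3) → rotate → (-5.31231,2.40404) → ×s → (-5.72733,2.59186) → (-5.73,2.59)
v2: (-3,-3.5) → rotate → (-4.58524,0.47495) → ×s → (-4.94346,0.51206) → (-4.94,0.51)
v3: (2.5,-4) → rotate → (-1.86632,-4.33207) → ×s → (-2.01213,-4.67051) → (-2.01,-4.67)
v4: (5,3) → rotate → (5.31231,-2.40404) → ×s → (5.72733,-2.59186) → (5.73,-2.59)
v5: (-3,4.5) → rotate → (1.99291,5.02776) → ×s → (2.14860,5.42055) → (2.15,5.42)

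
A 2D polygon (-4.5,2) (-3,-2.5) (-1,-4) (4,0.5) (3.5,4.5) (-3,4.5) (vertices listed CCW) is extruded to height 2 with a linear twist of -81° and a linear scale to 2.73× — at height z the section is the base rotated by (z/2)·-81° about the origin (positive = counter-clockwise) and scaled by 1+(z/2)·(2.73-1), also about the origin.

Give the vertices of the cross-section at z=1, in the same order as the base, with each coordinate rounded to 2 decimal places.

Cross-section at z=1: (-3.96,8.29) (-7.28,0.09) (-6.26,-4.46) (6.28,-4.14) (10.41,2.14) (1.20,10.02)

t = z/height = 1/2 = 0.5
s = 1 + (scale-1)·z/height = 1 + (2.73-1)·1/2 = 1.865000
θ = twist·z/height = -81°·1/2 = -40.5000° = -0.706858 rad
cos θ = 0.760406, sin θ = -0.649448 (intermediates below are computed at full precision and shown rounded to 5 d.p.)
v1: (-4.5,2) → rotate → (-2.12293,4.44333) → ×s → (-3.95927,8.28681) → (-3.96,8.29)
v2: (-3,-2.5) → rotate → (-3.90484,0.04733) → ×s → (-7.28252,0.08827) → (-7.28,0.09)
v3: (-1,-4) → rotate → (-3.35820,-2.39218) → ×s → (-6.26304,-4.46141) → (-6.26,-4.46)
v4: (4,0.5) → rotate → (3.36635,-2.21759) → ×s → (6.27824,-4.13580) → (6.28,-4.14)
v5: (3.5,4.5) → rotate → (5.58394,1.14876) → ×s → (10.41404,2.14243) → (10.41,2.14)
v6: (-3,4.5) → rotate → (0.64130,5.37017) → ×s → (1.19602,10.01537) → (1.20,10.02)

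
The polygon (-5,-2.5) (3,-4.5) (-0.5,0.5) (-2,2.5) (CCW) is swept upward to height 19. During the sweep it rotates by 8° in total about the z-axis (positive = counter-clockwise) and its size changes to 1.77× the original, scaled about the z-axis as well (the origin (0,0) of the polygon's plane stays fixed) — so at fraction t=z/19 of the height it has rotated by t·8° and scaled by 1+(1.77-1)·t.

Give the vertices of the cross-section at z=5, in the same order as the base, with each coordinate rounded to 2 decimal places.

Cross-section at z=5: (-5.90,-3.23) (3.80,-5.28) (-0.62,0.58) (-2.51,2.92)

t = z/height = 5/19 = 0.263158
s = 1 + (scale-1)·z/height = 1 + (1.77-1)·5/19 = 1.202632
θ = twist·z/height = 8°·5/19 = 2.1053° = 0.036744 rad
cos θ = 0.999325, sin θ = 0.036736 (intermediates below are computed at full precision and shown rounded to 5 d.p.)
v1: (-5,-2.5) → rotate → (-4.90479,-2.68199) → ×s → (-5.89865,-3.22545) → (-5.90,-3.23)
v2: (3,-4.5) → rotate → (3.16328,-4.38676) → ×s → (3.80427,-5.27565) → (3.80,-5.28)
v3: (-0.5,0.5) → rotate → (-0.51803,0.48129) → ×s → (-0.62300,0.57882) → (-0.62,0.58)
v4: (-2,2.5) → rotate → (-2.09049,2.42484) → ×s → (-2.51409,2.91619) → (-2.51,2.92)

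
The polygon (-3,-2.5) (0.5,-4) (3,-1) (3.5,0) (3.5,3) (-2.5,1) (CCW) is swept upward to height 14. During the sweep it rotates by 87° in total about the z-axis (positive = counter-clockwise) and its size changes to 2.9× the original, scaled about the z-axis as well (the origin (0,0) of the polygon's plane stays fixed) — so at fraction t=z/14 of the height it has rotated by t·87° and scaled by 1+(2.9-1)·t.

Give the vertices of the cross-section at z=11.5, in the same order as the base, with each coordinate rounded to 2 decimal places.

t = z/height = 11.5/14 = 0.821429
s = 1 + (scale-1)·z/height = 1 + (2.9-1)·11.5/14 = 2.560714
θ = twist·z/height = 87°·11.5/14 = 71.4643° = 1.247287 rad
cos θ = 0.317896, sin θ = 0.948126 (intermediates below are computed at full precision and shown rounded to 5 d.p.)
v1: (-3,-2.5) → rotate → (1.41663,-3.63912) → ×s → (3.62758,-9.31874) → (3.63,-9.32)
v2: (0.5,-4) → rotate → (3.95145,-0.79752) → ×s → (10.11854,-2.04222) → (10.12,-2.04)
v3: (3,-1) → rotate → (1.90181,2.52648) → ×s → (4.87000,6.46960) → (4.87,6.47)
v4: (3.5,0) → rotate → (1.11264,3.31844) → ×s → (2.84914,8.49758) → (2.85,8.50)
v5: (3.5,3) → rotate → (-1.73174,4.27213) → ×s → (-4.43450,10.93970) → (-4.43,10.94)
v6: (-2.5,1) → rotate → (-1.74286,-2.05242) → ×s → (-4.46298,-5.25566) → (-4.46,-5.26)

Cross-section at z=11.5: (3.63,-9.32) (10.12,-2.04) (4.87,6.47) (2.85,8.50) (-4.43,10.94) (-4.46,-5.26)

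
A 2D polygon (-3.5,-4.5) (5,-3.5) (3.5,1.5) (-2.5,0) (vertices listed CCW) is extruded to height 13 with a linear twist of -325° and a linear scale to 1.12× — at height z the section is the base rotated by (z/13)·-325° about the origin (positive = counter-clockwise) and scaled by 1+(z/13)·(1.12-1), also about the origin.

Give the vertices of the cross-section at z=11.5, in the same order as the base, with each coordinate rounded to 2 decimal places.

Cross-section at z=11.5: (3.58,-5.19) (5.36,4.11) (-0.42,4.19) (-0.83,-2.64)

t = z/height = 11.5/13 = 0.884615
s = 1 + (scale-1)·z/height = 1 + (1.12-1)·11.5/13 = 1.106154
θ = twist·z/height = -325°·11.5/13 = -287.5000° = -5.017822 rad
cos θ = 0.300706, sin θ = 0.953717 (intermediates below are computed at full precision and shown rounded to 5 d.p.)
v1: (-3.5,-4.5) → rotate → (3.23926,-4.69119) → ×s → (3.58312,-5.18917) → (3.58,-5.19)
v2: (5,-3.5) → rotate → (4.84154,3.71611) → ×s → (5.35549,4.11059) → (5.36,4.11)
v3: (3.5,1.5) → rotate → (-0.37811,3.78907) → ×s → (-0.41824,4.19129) → (-0.42,4.19)
v4: (-2.5,0) → rotate → (-0.75176,-2.38429) → ×s → (-0.83157,-2.63739) → (-0.83,-2.64)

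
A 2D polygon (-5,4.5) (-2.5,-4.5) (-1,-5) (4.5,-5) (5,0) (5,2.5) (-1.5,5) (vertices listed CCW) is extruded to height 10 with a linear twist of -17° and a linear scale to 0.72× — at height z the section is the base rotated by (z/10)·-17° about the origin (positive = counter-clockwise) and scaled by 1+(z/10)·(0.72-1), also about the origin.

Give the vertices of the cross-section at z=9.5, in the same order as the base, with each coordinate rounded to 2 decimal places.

Cross-section at z=9.5: (-2.61,4.19) (-2.68,-2.66) (-1.73,-3.32) (2.15,-4.44) (3.53,-1.02) (4.04,0.74) (-0.04,3.83)

t = z/height = 9.5/10 = 0.95
s = 1 + (scale-1)·z/height = 1 + (0.72-1)·9.5/10 = 0.734000
θ = twist·z/height = -17°·9.5/10 = -16.1500° = -0.281871 rad
cos θ = 0.960537, sin θ = -0.278153 (intermediates below are computed at full precision and shown rounded to 5 d.p.)
v1: (-5,4.5) → rotate → (-3.55100,5.71318) → ×s → (-2.60643,4.19347) → (-2.61,4.19)
v2: (-2.5,-4.5) → rotate → (-3.65303,-3.62703) → ×s → (-2.68132,-2.66224) → (-2.68,-2.66)
v3: (-1,-5) → rotate → (-2.35130,-4.52453) → ×s → (-1.72586,-3.32101) → (-1.73,-3.32)
v4: (4.5,-5) → rotate → (2.93165,-6.05437) → ×s → (2.15183,-4.44391) → (2.15,-4.44)
v5: (5,0) → rotate → (4.80268,-1.39076) → ×s → (3.52517,-1.02082) → (3.53,-1.02)
v6: (5,2.5) → rotate → (5.49807,1.01058) → ×s → (4.03558,0.74176) → (4.04,0.74)
v7: (-1.5,5) → rotate → (-0.05004,5.21991) → ×s → (-0.03673,3.83142) → (-0.04,3.83)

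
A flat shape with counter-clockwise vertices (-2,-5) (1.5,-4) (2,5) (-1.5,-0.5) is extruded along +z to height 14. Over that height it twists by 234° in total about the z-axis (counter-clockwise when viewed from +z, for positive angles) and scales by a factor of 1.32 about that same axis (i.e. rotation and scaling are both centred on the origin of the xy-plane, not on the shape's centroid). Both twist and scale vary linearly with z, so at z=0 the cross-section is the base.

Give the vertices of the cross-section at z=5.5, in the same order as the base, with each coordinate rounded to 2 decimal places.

Cross-section at z=5.5: (5.70,-2.06) (4.44,1.84) (-5.70,2.06) (0.62,-1.67)

t = z/height = 5.5/14 = 0.392857
s = 1 + (scale-1)·z/height = 1 + (1.32-1)·5.5/14 = 1.125714
θ = twist·z/height = 234°·5.5/14 = 91.9286° = 1.604456 rad
cos θ = -0.033654, sin θ = 0.999434 (intermediates below are computed at full precision and shown rounded to 5 d.p.)
v1: (-2,-5) → rotate → (5.06447,-1.83060) → ×s → (5.70115,-2.06073) → (5.70,-2.06)
v2: (1.5,-4) → rotate → (3.94725,1.63376) → ×s → (4.44348,1.83915) → (4.44,1.84)
v3: (2,5) → rotate → (-5.06447,1.83060) → ×s → (-5.70115,2.06073) → (-5.70,2.06)
v4: (-1.5,-0.5) → rotate → (0.55020,-1.48232) → ×s → (0.61936,-1.66867) → (0.62,-1.67)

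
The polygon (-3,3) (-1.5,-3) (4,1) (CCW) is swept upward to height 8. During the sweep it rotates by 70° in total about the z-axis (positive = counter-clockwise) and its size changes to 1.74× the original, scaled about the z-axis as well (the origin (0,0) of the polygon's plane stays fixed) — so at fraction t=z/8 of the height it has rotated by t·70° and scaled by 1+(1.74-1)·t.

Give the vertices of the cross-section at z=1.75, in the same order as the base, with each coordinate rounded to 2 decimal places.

Cross-section at z=1.75: (-4.28,2.44) (-0.76,-3.82) (4.18,2.35)

t = z/height = 1.75/8 = 0.21875
s = 1 + (scale-1)·z/height = 1 + (1.74-1)·1.75/8 = 1.161875
θ = twist·z/height = 70°·1.75/8 = 15.3125° = 0.267254 rad
cos θ = 0.964500, sin θ = 0.264083 (intermediates below are computed at full precision and shown rounded to 5 d.p.)
v1: (-3,3) → rotate → (-3.68575,2.10125) → ×s → (-4.28238,2.44139) → (-4.28,2.44)
v2: (-1.5,-3) → rotate → (-0.65450,-3.28962) → ×s → (-0.76045,-3.82213) → (-0.76,-3.82)
v3: (4,1) → rotate → (3.59392,2.02083) → ×s → (4.17568,2.34796) → (4.18,2.35)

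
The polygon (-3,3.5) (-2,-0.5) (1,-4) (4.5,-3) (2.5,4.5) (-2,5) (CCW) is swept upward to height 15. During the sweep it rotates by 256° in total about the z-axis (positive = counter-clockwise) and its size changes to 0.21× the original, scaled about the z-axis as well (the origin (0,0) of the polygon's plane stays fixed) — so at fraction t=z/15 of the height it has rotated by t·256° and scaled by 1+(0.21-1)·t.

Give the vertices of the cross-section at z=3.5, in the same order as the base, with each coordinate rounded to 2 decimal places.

t = z/height = 3.5/15 = 0.233333
s = 1 + (scale-1)·z/height = 1 + (0.21-1)·3.5/15 = 0.815667
θ = twist·z/height = 256°·3.5/15 = 59.7333° = 1.042543 rad
cos θ = 0.504025, sin θ = 0.863689 (intermediates below are computed at full precision and shown rounded to 5 d.p.)
v1: (-3,3.5) → rotate → (-4.53499,-0.82698) → ×s → (-3.69904,-0.67454) → (-3.70,-0.67)
v2: (-2,-0.5) → rotate → (-0.57621,-1.97939) → ×s → (-0.46999,-1.61452) → (-0.47,-1.61)
v3: (1,-4) → rotate → (3.95878,-1.15241) → ×s → (3.22905,-0.93998) → (3.23,-0.94)
v4: (4.5,-3) → rotate → (4.85918,2.37452) → ×s → (3.96347,1.93682) → (3.96,1.94)
v5: (2.5,4.5) → rotate → (-2.62654,4.42734) → ×s → (-2.14238,3.61123) → (-2.14,3.61)
v6: (-2,5) → rotate → (-5.32650,0.79275) → ×s → (-4.34464,0.64662) → (-4.34,0.65)

Cross-section at z=3.5: (-3.70,-0.67) (-0.47,-1.61) (3.23,-0.94) (3.96,1.94) (-2.14,3.61) (-4.34,0.65)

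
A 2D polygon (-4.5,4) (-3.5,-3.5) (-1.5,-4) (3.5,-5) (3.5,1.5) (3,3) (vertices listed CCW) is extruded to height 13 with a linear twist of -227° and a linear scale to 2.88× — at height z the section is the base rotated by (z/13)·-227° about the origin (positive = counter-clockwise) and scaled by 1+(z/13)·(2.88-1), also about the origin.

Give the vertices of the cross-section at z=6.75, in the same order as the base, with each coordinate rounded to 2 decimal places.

t = z/height = 6.75/13 = 0.519231
s = 1 + (scale-1)·z/height = 1 + (2.88-1)·6.75/13 = 1.976154
θ = twist·z/height = -227°·6.75/13 = -117.8654° = -2.057139 rad
cos θ = -0.467396, sin θ = -0.884048 (intermediates below are computed at full precision and shown rounded to 5 d.p.)
v1: (-4.5,4) → rotate → (5.63947,2.10863) → ×s → (11.14447,4.16698) → (11.14,4.17)
v2: (-3.5,-3.5) → rotate → (-1.45828,4.73005) → ×s → (-2.88179,9.34731) → (-2.88,9.35)
v3: (-1.5,-4) → rotate → (-2.83510,3.19566) → ×s → (-5.60259,6.31511) → (-5.60,6.32)
v4: (3.5,-5) → rotate → (-6.05613,-0.75719) → ×s → (-11.96784,-1.49632) → (-11.97,-1.50)
v5: (3.5,1.5) → rotate → (-0.30981,-3.79526) → ×s → (-0.61224,-7.50002) → (-0.61,-7.50)
v6: (3,3) → rotate → (1.24996,-4.05433) → ×s → (2.47011,-8.01198) → (2.47,-8.01)

Cross-section at z=6.75: (11.14,4.17) (-2.88,9.35) (-5.60,6.32) (-11.97,-1.50) (-0.61,-7.50) (2.47,-8.01)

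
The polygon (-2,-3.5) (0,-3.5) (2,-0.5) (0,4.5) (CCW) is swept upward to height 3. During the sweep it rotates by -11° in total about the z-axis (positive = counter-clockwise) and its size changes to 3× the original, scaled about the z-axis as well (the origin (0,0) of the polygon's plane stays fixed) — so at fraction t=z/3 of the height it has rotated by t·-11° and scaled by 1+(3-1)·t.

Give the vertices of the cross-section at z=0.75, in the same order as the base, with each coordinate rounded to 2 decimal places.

t = z/height = 0.75/3 = 0.25
s = 1 + (scale-1)·z/height = 1 + (3-1)·0.75/3 = 1.500000
θ = twist·z/height = -11°·0.75/3 = -2.7500° = -0.047997 rad
cos θ = 0.998848, sin θ = -0.047978 (intermediates below are computed at full precision and shown rounded to 5 d.p.)
v1: (-2,-3.5) → rotate → (-2.16562,-3.40001) → ×s → (-3.24843,-5.10002) → (-3.25,-5.10)
v2: (0,-3.5) → rotate → (-0.16792,-3.49597) → ×s → (-0.25189,-5.24395) → (-0.25,-5.24)
v3: (2,-0.5) → rotate → (1.97371,-0.59538) → ×s → (2.96056,-0.89307) → (2.96,-0.89)
v4: (0,4.5) → rotate → (0.21590,4.49482) → ×s → (0.32385,6.74223) → (0.32,6.74)

Cross-section at z=0.75: (-3.25,-5.10) (-0.25,-5.24) (2.96,-0.89) (0.32,6.74)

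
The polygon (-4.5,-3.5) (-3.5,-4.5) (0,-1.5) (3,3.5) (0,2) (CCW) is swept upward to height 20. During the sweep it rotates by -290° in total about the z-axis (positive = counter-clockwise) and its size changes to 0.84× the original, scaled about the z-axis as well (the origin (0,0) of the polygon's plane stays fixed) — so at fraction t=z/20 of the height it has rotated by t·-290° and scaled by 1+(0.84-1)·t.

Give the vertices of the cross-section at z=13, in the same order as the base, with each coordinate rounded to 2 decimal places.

Cross-section at z=13: (4.45,2.51) (3.70,3.52) (0.20,1.33) (-3.12,-2.70) (-0.26,-1.77)

t = z/height = 13/20 = 0.65
s = 1 + (scale-1)·z/height = 1 + (0.84-1)·13/20 = 0.896000
θ = twist·z/height = -290°·13/20 = -188.5000° = -3.289946 rad
cos θ = -0.989016, sin θ = 0.147809 (intermediates below are computed at full precision and shown rounded to 5 d.p.)
v1: (-4.5,-3.5) → rotate → (4.96790,2.79641) → ×s → (4.45124,2.50559) → (4.45,2.51)
v2: (-3.5,-4.5) → rotate → (4.12670,3.93324) → ×s → (3.69752,3.52418) → (3.70,3.52)
v3: (0,-1.5) → rotate → (0.22171,1.48352) → ×s → (0.19866,1.32924) → (0.20,1.33)
v4: (3,3.5) → rotate → (-3.48438,-3.01813) → ×s → (-3.12200,-2.70424) → (-3.12,-2.70)
v5: (0,2) → rotate → (-0.29562,-1.97803) → ×s → (-0.26487,-1.77232) → (-0.26,-1.77)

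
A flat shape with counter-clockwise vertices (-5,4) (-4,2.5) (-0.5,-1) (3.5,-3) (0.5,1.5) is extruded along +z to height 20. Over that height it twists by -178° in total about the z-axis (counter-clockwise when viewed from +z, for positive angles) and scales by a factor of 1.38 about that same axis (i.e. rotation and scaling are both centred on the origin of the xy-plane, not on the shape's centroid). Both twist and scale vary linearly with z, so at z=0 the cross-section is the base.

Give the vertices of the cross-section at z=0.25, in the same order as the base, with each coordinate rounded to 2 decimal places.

Cross-section at z=0.25: (-4.86,4.21) (-3.92,2.67) (-0.54,-0.98) (3.40,-3.15) (0.56,1.49)

t = z/height = 0.25/20 = 0.0125
s = 1 + (scale-1)·z/height = 1 + (1.38-1)·0.25/20 = 1.004750
θ = twist·z/height = -178°·0.25/20 = -2.2250° = -0.038834 rad
cos θ = 0.999246, sin θ = -0.038824 (intermediates below are computed at full precision and shown rounded to 5 d.p.)
v1: (-5,4) → rotate → (-4.84094,4.19110) → ×s → (-4.86393,4.21101) → (-4.86,4.21)
v2: (-4,2.5) → rotate → (-3.89992,2.65341) → ×s → (-3.91845,2.66601) → (-3.92,2.67)
v3: (-0.5,-1) → rotate → (-0.53845,-0.97983) → ×s → (-0.54100,-0.98449) → (-0.54,-0.98)
v4: (3.5,-3) → rotate → (3.38089,-3.13362) → ×s → (3.39695,-3.14851) → (3.40,-3.15)
v5: (0.5,1.5) → rotate → (0.55786,1.47946) → ×s → (0.56051,1.48648) → (0.56,1.49)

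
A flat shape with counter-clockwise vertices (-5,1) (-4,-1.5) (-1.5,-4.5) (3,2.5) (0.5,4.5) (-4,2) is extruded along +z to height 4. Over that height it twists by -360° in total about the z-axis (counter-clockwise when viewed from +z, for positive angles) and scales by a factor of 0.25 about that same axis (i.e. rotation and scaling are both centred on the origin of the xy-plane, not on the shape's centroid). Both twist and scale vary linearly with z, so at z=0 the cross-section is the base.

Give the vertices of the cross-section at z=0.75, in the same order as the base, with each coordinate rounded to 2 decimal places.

t = z/height = 0.75/4 = 0.1875
s = 1 + (scale-1)·z/height = 1 + (0.25-1)·0.75/4 = 0.859375
θ = twist·z/height = -360°·0.75/4 = -67.5000° = -1.178097 rad
cos θ = 0.382683, sin θ = -0.923880 (intermediates below are computed at full precision and shown rounded to 5 d.p.)
v1: (-5,1) → rotate → (-0.98954,5.00208) → ×s → (-0.85038,4.29866) → (-0.85,4.30)
v2: (-4,-1.5) → rotate → (-2.91655,3.12149) → ×s → (-2.50641,2.68253) → (-2.51,2.68)
v3: (-1.5,-4.5) → rotate → (-4.73148,-0.33626) → ×s → (-4.06612,-0.28897) → (-4.07,-0.29)
v4: (3,2.5) → rotate → (3.45775,-1.81493) → ×s → (2.97150,-1.55971) → (2.97,-1.56)
v5: (0.5,4.5) → rotate → (4.34880,1.26014) → ×s → (3.73725,1.08293) → (3.74,1.08)
v6: (-4,2) → rotate → (0.31703,4.46088) → ×s → (0.27244,3.83357) → (0.27,3.83)

Cross-section at z=0.75: (-0.85,4.30) (-2.51,2.68) (-4.07,-0.29) (2.97,-1.56) (3.74,1.08) (0.27,3.83)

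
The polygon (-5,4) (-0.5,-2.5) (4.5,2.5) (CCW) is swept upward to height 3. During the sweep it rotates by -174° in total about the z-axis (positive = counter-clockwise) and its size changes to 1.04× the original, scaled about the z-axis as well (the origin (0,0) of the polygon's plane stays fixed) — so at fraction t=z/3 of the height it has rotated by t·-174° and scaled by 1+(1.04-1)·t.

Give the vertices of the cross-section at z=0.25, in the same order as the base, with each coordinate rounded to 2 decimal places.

t = z/height = 0.25/3 = 0.0833333
s = 1 + (scale-1)·z/height = 1 + (1.04-1)·0.25/3 = 1.003333
θ = twist·z/height = -174°·0.25/3 = -14.5000° = -0.253073 rad
cos θ = 0.968148, sin θ = -0.250380 (intermediates below are computed at full precision and shown rounded to 5 d.p.)
v1: (-5,4) → rotate → (-3.83922,5.12449) → ×s → (-3.85202,5.14157) → (-3.85,5.14)
v2: (-0.5,-2.5) → rotate → (-1.11002,-2.29518) → ×s → (-1.11372,-2.30283) → (-1.11,-2.30)
v3: (4.5,2.5) → rotate → (4.98261,1.29366) → ×s → (4.99922,1.29797) → (5.00,1.30)

Cross-section at z=0.25: (-3.85,5.14) (-1.11,-2.30) (5.00,1.30)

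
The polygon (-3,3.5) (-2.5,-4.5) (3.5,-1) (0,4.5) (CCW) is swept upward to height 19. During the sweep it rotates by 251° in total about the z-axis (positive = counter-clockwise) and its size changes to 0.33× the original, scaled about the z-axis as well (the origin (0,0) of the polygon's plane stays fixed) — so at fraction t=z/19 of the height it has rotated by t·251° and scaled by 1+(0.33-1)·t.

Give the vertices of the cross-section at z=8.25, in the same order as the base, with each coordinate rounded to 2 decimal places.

Cross-section at z=8.25: (-1.65,-2.82) (3.59,-0.64) (-0.14,2.58) (-3.02,-1.04)

t = z/height = 8.25/19 = 0.434211
s = 1 + (scale-1)·z/height = 1 + (0.33-1)·8.25/19 = 0.709079
θ = twist·z/height = 251°·8.25/19 = 108.9868° = 1.902179 rad
cos θ = -0.325351, sin θ = 0.945593 (intermediates below are computed at full precision and shown rounded to 5 d.p.)
v1: (-3,3.5) → rotate → (-2.33352,-3.97551) → ×s → (-1.65465,-2.81895) → (-1.65,-2.82)
v2: (-2.5,-4.5) → rotate → (5.06855,-0.89990) → ×s → (3.59400,-0.63810) → (3.59,-0.64)
v3: (3.5,-1) → rotate → (-0.19314,3.63493) → ×s → (-0.13695,2.57745) → (-0.14,2.58)
v4: (0,4.5) → rotate → (-4.25517,-1.46408) → ×s → (-3.01725,-1.03815) → (-3.02,-1.04)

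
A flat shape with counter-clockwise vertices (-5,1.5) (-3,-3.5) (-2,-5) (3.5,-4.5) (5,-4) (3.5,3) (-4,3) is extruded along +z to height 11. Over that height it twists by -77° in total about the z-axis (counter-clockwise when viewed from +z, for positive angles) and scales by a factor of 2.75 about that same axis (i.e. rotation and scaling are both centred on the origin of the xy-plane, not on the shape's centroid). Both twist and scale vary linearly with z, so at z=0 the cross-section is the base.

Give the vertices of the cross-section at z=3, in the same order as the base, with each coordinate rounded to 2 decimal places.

t = z/height = 3/11 = 0.272727
s = 1 + (scale-1)·z/height = 1 + (2.75-1)·3/11 = 1.477273
θ = twist·z/height = -77°·3/11 = -21.0000° = -0.366519 rad
cos θ = 0.933580, sin θ = -0.358368 (intermediates below are computed at full precision and shown rounded to 5 d.p.)
v1: (-5,1.5) → rotate → (-4.13035,3.19221) → ×s → (-6.10165,4.71577) → (-6.10,4.72)
v2: (-3,-3.5) → rotate → (-4.05503,-2.19243) → ×s → (-5.99038,-3.23881) → (-5.99,-3.24)
v3: (-2,-5) → rotate → (-3.65900,-3.95117) → ×s → (-5.40534,-5.83695) → (-5.41,-5.84)
v4: (3.5,-4.5) → rotate → (1.65488,-5.45540) → ×s → (2.44470,-8.05911) → (2.44,-8.06)
v5: (5,-4) → rotate → (3.23443,-5.52616) → ×s → (4.77814,-8.16365) → (4.78,-8.16)
v6: (3.5,3) → rotate → (4.34264,1.54645) → ×s → (6.41526,2.28453) → (6.42,2.28)
v7: (-4,3) → rotate → (-2.65922,4.23421) → ×s → (-3.92839,6.25509) → (-3.93,6.26)

Cross-section at z=3: (-6.10,4.72) (-5.99,-3.24) (-5.41,-5.84) (2.44,-8.06) (4.78,-8.16) (6.42,2.28) (-3.93,6.26)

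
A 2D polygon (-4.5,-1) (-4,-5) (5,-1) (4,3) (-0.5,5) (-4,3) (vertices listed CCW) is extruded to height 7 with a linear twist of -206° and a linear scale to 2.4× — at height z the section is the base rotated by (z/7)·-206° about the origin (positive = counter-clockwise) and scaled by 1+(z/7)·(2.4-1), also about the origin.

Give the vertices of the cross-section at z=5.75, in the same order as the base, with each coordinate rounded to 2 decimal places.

t = z/height = 5.75/7 = 0.821429
s = 1 + (scale-1)·z/height = 1 + (2.4-1)·5.75/7 = 2.150000
θ = twist·z/height = -206°·5.75/7 = -169.2143° = -2.953346 rad
cos θ = -0.982334, sin θ = -0.187136 (intermediates below are computed at full precision and shown rounded to 5 d.p.)
v1: (-4.5,-1) → rotate → (4.23337,1.82445) → ×s → (9.10174,3.92256) → (9.10,3.92)
v2: (-4,-5) → rotate → (2.99365,5.66022) → ×s → (6.43636,12.16946) → (6.44,12.17)
v3: (5,-1) → rotate → (-5.09881,0.04665) → ×s → (-10.96243,0.10030) → (-10.96,0.10)
v4: (4,3) → rotate → (-3.36793,-3.69555) → ×s → (-7.24104,-7.94543) → (-7.24,-7.95)
v5: (-0.5,5) → rotate → (1.42685,-4.81810) → ×s → (3.06773,-10.35892) → (3.07,-10.36)
v6: (-4,3) → rotate → (4.49074,-2.19846) → ×s → (9.65510,-4.72668) → (9.66,-4.73)

Cross-section at z=5.75: (9.10,3.92) (6.44,12.17) (-10.96,0.10) (-7.24,-7.95) (3.07,-10.36) (9.66,-4.73)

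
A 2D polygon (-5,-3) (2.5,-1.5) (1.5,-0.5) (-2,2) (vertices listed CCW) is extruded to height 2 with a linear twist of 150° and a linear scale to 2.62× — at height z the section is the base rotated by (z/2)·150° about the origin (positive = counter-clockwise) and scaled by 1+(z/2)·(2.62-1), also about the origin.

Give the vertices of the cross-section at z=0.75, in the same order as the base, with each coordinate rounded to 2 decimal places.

Cross-section at z=0.75: (-0.46,-9.36) (4.24,2.00) (2.01,1.56) (-4.46,-0.89)

t = z/height = 0.75/2 = 0.375
s = 1 + (scale-1)·z/height = 1 + (2.62-1)·0.75/2 = 1.607500
θ = twist·z/height = 150°·0.75/2 = 56.2500° = 0.981748 rad
cos θ = 0.555570, sin θ = 0.831470 (intermediates below are computed at full precision and shown rounded to 5 d.p.)
v1: (-5,-3) → rotate → (-0.28344,-5.82406) → ×s → (-0.45563,-9.36217) → (-0.46,-9.36)
v2: (2.5,-1.5) → rotate → (2.63613,1.24532) → ×s → (4.23758,2.00185) → (4.24,2.00)
v3: (1.5,-0.5) → rotate → (1.24909,0.96942) → ×s → (2.00791,1.55834) → (2.01,1.56)
v4: (-2,2) → rotate → (-2.77408,-0.55180) → ×s → (-4.45933,-0.88702) → (-4.46,-0.89)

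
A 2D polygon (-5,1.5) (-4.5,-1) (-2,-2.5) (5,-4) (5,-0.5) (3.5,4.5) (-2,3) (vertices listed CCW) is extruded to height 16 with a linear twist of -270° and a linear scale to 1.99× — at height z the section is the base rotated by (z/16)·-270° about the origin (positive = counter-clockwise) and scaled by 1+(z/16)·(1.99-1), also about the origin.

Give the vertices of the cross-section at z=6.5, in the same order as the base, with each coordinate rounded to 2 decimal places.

t = z/height = 6.5/16 = 0.40625
s = 1 + (scale-1)·z/height = 1 + (1.99-1)·6.5/16 = 1.402188
θ = twist·z/height = -270°·6.5/16 = -109.6875° = -1.914408 rad
cos θ = -0.336890, sin θ = -0.941544 (intermediates below are computed at full precision and shown rounded to 5 d.p.)
v1: (-5,1.5) → rotate → (3.09677,4.20239) → ×s → (4.34225,5.89253) → (4.34,5.89)
v2: (-4.5,-1) → rotate → (0.57446,4.57384) → ×s → (0.80550,6.41338) → (0.81,6.41)
v3: (-2,-2.5) → rotate → (-1.68008,2.72531) → ×s → (-2.35579,3.82140) → (-2.36,3.82)
v4: (5,-4) → rotate → (-5.45063,-3.36016) → ×s → (-7.64280,-4.71158) → (-7.64,-4.71)
v5: (5,-0.5) → rotate → (-2.15522,-4.53928) → ×s → (-3.02202,-6.36492) → (-3.02,-6.36)
v6: (3.5,4.5) → rotate → (3.05783,-4.81141) → ×s → (4.28766,-6.74650) → (4.29,-6.75)
v7: (-2,3) → rotate → (3.49841,0.87242) → ×s → (4.90543,1.22329) → (4.91,1.22)

Cross-section at z=6.5: (4.34,5.89) (0.81,6.41) (-2.36,3.82) (-7.64,-4.71) (-3.02,-6.36) (4.29,-6.75) (4.91,1.22)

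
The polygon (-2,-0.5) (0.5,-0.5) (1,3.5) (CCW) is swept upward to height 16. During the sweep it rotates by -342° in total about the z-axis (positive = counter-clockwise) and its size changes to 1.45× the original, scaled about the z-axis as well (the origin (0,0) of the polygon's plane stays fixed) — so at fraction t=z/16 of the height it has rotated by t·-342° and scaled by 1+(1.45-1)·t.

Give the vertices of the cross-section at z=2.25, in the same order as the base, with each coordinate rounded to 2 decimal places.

t = z/height = 2.25/16 = 0.140625
s = 1 + (scale-1)·z/height = 1 + (1.45-1)·2.25/16 = 1.063281
θ = twist·z/height = -342°·2.25/16 = -48.0938° = -0.839394 rad
cos θ = 0.667914, sin θ = -0.744239 (intermediates below are computed at full precision and shown rounded to 5 d.p.)
v1: (-2,-0.5) → rotate → (-1.70795,1.15452) → ×s → (-1.81603,1.22758) → (-1.82,1.23)
v2: (0.5,-0.5) → rotate → (-0.03816,-0.70608) → ×s → (-0.04058,-0.75076) → (-0.04,-0.75)
v3: (1,3.5) → rotate → (3.27275,1.59346) → ×s → (3.47985,1.69430) → (3.48,1.69)

Cross-section at z=2.25: (-1.82,1.23) (-0.04,-0.75) (3.48,1.69)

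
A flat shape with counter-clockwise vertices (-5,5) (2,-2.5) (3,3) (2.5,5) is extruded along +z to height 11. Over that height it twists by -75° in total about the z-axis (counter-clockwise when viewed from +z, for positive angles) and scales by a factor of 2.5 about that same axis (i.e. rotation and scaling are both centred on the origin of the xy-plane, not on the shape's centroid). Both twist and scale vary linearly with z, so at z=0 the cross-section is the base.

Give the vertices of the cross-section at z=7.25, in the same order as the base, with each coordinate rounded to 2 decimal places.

Cross-section at z=7.25: (1.09,14.02) (-1.19,-6.25) (8.41,-0.65) (10.79,2.69)

t = z/height = 7.25/11 = 0.659091
s = 1 + (scale-1)·z/height = 1 + (2.5-1)·7.25/11 = 1.988636
θ = twist·z/height = -75°·7.25/11 = -49.4318° = -0.862748 rad
cos θ = 0.650352, sin θ = -0.759633 (intermediates below are computed at full precision and shown rounded to 5 d.p.)
v1: (-5,5) → rotate → (0.54640,7.04993) → ×s → (1.08659,14.01974) → (1.09,14.02)
v2: (2,-2.5) → rotate → (-0.59838,-3.14515) → ×s → (-1.18995,-6.25455) → (-1.19,-6.25)
v3: (3,3) → rotate → (4.22996,-0.32784) → ×s → (8.41184,-0.65196) → (8.41,-0.65)
v4: (2.5,5) → rotate → (5.42404,1.35268) → ×s → (10.78645,2.68999) → (10.79,2.69)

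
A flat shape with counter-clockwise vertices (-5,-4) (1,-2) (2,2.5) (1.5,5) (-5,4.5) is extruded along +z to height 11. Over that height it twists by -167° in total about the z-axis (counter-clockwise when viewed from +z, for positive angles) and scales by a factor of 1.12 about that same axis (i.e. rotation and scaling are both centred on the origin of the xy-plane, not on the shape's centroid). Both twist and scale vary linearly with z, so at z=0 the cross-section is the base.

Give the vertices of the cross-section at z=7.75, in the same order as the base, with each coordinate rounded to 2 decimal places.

Cross-section at z=7.75: (-1.33,6.82) (-2.42,0.05) (1.39,-3.18) (4.05,-3.96) (6.84,2.54)

t = z/height = 7.75/11 = 0.704545
s = 1 + (scale-1)·z/height = 1 + (1.12-1)·7.75/11 = 1.084545
θ = twist·z/height = -167°·7.75/11 = -117.6591° = -2.053539 rad
cos θ = -0.464210, sin θ = -0.885725 (intermediates below are computed at full precision and shown rounded to 5 d.p.)
v1: (-5,-4) → rotate → (-1.22185,6.28547) → ×s → (-1.32515,6.81687) → (-1.33,6.82)
v2: (1,-2) → rotate → (-2.23566,0.04269) → ×s → (-2.42468,0.04630) → (-2.42,0.05)
v3: (2,2.5) → rotate → (1.28589,-2.93197) → ×s → (1.39461,-3.17986) → (1.39,-3.18)
v4: (1.5,5) → rotate → (3.73231,-3.64964) → ×s → (4.04786,-3.95820) → (4.05,-3.96)
v5: (-5,4.5) → rotate → (6.30681,2.33968) → ×s → (6.84002,2.53749) → (6.84,2.54)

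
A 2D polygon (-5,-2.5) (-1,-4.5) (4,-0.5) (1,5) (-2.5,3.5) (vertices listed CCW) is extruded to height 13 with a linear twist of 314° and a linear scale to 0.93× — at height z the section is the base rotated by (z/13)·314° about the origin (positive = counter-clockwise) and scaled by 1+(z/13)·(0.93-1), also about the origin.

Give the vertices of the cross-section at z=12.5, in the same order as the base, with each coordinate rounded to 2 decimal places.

Cross-section at z=12.5: (-4.45,2.73) (-4.06,-1.43) (1.58,-3.41) (4.45,1.67) (1.54,3.71)

t = z/height = 12.5/13 = 0.961538
s = 1 + (scale-1)·z/height = 1 + (0.93-1)·12.5/13 = 0.932692
θ = twist·z/height = 314°·12.5/13 = 301.9231° = 5.269552 rad
cos θ = 0.528780, sin θ = -0.848759 (intermediates below are computed at full precision and shown rounded to 5 d.p.)
v1: (-5,-2.5) → rotate → (-4.76580,2.92184) → ×s → (-4.44502,2.72518) → (-4.45,2.73)
v2: (-1,-4.5) → rotate → (-4.34819,-1.53075) → ×s → (-4.05553,-1.42772) → (-4.06,-1.43)
v3: (4,-0.5) → rotate → (1.69074,-3.65943) → ×s → (1.57694,-3.41312) → (1.58,-3.41)
v4: (1,5) → rotate → (4.77257,1.79514) → ×s → (4.45134,1.67432) → (4.45,1.67)
v5: (-2.5,3.5) → rotate → (1.64871,3.97263) → ×s → (1.53773,3.70524) → (1.54,3.71)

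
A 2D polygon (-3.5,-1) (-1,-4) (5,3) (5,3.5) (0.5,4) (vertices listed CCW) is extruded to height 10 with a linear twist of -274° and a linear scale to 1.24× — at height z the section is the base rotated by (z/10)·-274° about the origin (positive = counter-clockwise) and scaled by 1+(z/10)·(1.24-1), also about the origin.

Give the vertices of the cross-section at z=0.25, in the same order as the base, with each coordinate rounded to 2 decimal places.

t = z/height = 0.25/10 = 0.025
s = 1 + (scale-1)·z/height = 1 + (1.24-1)·0.25/10 = 1.006000
θ = twist·z/height = -274°·0.25/10 = -6.8500° = -0.119555 rad
cos θ = 0.992862, sin θ = -0.119270 (intermediates below are computed at full precision and shown rounded to 5 d.p.)
v1: (-3.5,-1) → rotate → (-3.59429,-0.57542) → ×s → (-3.61585,-0.57887) → (-3.62,-0.58)
v2: (-1,-4) → rotate → (-1.46994,-3.85218) → ×s → (-1.47876,-3.87529) → (-1.48,-3.88)
v3: (5,3) → rotate → (5.32212,2.38223) → ×s → (5.35405,2.39653) → (5.35,2.40)
v4: (5,3.5) → rotate → (5.38176,2.87866) → ×s → (5.41405,2.89594) → (5.41,2.90)
v5: (0.5,4) → rotate → (0.97351,3.91181) → ×s → (0.97935,3.93528) → (0.98,3.94)

Cross-section at z=0.25: (-3.62,-0.58) (-1.48,-3.88) (5.35,2.40) (5.41,2.90) (0.98,3.94)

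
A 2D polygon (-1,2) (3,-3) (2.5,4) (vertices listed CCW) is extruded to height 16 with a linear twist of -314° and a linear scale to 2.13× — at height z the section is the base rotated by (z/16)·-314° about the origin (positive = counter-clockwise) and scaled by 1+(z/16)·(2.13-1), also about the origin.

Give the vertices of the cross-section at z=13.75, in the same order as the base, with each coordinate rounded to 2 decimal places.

Cross-section at z=13.75: (-3.94,-1.98) (5.90,5.93) (-7.90,4.91)

t = z/height = 13.75/16 = 0.859375
s = 1 + (scale-1)·z/height = 1 + (2.13-1)·13.75/16 = 1.971094
θ = twist·z/height = -314°·13.75/16 = -269.8438° = -4.709662 rad
cos θ = -0.002727, sin θ = 0.999996 (intermediates below are computed at full precision and shown rounded to 5 d.p.)
v1: (-1,2) → rotate → (-1.99727,-1.00545) → ×s → (-3.93680,-1.98184) → (-3.94,-1.98)
v2: (3,-3) → rotate → (2.99181,3.00817) → ×s → (5.89713,5.92939) → (5.90,5.93)
v3: (2.5,4) → rotate → (-4.00680,2.48908) → ×s → (-7.89778,4.90621) → (-7.90,4.91)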